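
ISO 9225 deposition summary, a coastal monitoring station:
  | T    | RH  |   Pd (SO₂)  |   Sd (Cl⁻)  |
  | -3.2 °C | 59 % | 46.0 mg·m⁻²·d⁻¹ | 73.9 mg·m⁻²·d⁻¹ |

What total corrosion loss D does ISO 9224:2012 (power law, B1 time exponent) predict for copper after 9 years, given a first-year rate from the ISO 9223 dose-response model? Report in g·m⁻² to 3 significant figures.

copper: T≤10 °C ⇒ hinge +0.126·(-3.2−10) = -1.6632
  Pd branch = 0.0053·Pd^0.26·e^(0.059·RH+f) = 0.08832 μm/a
  Cl⁻ term: 0.01025·73.9^0.27·exp(0.036·59+0.049·-3.2) = 0.2342
  sum: 0.08832 + 0.2342 → r_corr = 0.3225 μm/a
Power-law: D(9) = r_corr · 9^0.667
  D(9) = 0.3225 × 9^0.667 = 0.3225 × 4.33 = 1.397 μm
  Mass loss = 1.397 μm × 8.96 g/cm³ = 12.51 g·m⁻²

D(9) = 12.5 g·m⁻²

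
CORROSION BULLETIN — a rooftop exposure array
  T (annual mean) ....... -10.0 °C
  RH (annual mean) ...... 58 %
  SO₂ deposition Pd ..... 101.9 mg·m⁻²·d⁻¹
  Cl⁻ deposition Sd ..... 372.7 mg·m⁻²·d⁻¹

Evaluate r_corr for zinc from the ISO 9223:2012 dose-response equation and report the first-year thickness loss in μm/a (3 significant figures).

r_corr = 1.01 μm/a

zinc: T≤10 °C ⇒ hinge +0.038·(-10.0−10) = -0.7600
  SO₂ term: 0.0129·101.9^0.44·exp(0.046·58-0.7600) = 0.665
  Sd branch = 0.0175·Sd^0.57·e^(0.008·RH+0.085·T) = 0.3476 μm/a
  sum: 0.665 + 0.3476 → r_corr = 1.013 μm/a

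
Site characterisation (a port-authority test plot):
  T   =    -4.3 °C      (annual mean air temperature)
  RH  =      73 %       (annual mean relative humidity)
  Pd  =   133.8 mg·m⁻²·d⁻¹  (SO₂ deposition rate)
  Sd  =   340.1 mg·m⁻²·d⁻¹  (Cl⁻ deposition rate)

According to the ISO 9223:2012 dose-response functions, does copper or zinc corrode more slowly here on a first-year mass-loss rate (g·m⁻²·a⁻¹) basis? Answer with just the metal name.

copper

copper: f(T) = +0.126·(T−10) [T≤10 °C] = -1.8018
  Pd branch = 0.0053·Pd^0.26·e^(0.059·RH+f) = 0.2318 μm/a
  Cl⁻ term: 0.01025·340.1^0.27·exp(0.036·73+0.049·-4.3) = 0.5547
  sum: 0.2318 + 0.5547 → r_corr = 0.7865 μm/a
  mass loss = 0.7865 μm/a × 8.96 g/cm³ = 7.047 g·m⁻²·a⁻¹
zinc: T≤10 °C ⇒ hinge +0.038·(-4.3−10) = -0.5434
  Pd branch = 0.0129·Pd^0.44·e^(0.046·RH+f) = 1.856 μm/a
  Sd branch = 0.0175·Sd^0.57·e^(0.008·RH+0.085·T) = 0.6039 μm/a
  sum: 1.856 + 0.6039 → r_corr = 2.46 μm/a
  mass loss = 2.46 μm/a × 7.14 g/cm³ = 17.56 g·m⁻²·a⁻¹
Ordering by g·m⁻²·a⁻¹: zinc (17.6) > copper (7.05)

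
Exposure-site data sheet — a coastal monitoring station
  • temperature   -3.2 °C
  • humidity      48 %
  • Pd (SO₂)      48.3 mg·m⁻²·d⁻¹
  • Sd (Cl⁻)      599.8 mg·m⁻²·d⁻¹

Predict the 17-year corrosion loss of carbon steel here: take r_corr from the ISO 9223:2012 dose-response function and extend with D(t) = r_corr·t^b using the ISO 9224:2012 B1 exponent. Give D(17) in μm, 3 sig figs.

D(17) = 123 μm

carbon steel: temperature factor f = +0.150·(-13.2) = -1.9800
  Pd branch = 1.77·Pd^0.52·e^(0.02·RH+f) = 4.793 μm/a
  Sd branch = 0.102·Sd^0.62·e^(0.033·RH+0.04·T) = 23.08 μm/a
  r_corr = 4.793 + 23.08 = 27.88 μm/a
Power-law: D(17) = r_corr · 17^0.523
  D(17) = 27.88 × 17^0.523 = 27.88 × 4.401 = 122.7 μm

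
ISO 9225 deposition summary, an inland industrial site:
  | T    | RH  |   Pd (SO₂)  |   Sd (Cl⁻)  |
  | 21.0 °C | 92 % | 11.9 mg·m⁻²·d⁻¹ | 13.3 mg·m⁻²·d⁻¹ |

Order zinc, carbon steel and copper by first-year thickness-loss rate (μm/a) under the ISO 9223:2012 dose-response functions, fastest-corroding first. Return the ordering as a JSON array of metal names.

zinc: temperature factor f = -0.071·(11.0) = -0.7810
  sulphur-dioxide contribution → 1.209 μm/a
  chloride contribution → 0.9517 μm/a
  ⇒ r_corr(zinc) = 2.161 μm/a
carbon steel: temperature factor f = -0.054·(11.0) = -0.5940
  sulphur-dioxide contribution → 22.3 μm/a
  chloride contribution → 24.47 μm/a
  total first-year rate 46.78 μm/a
copper: f(T) = -0.080·(T−10) [T>10 °C] = -0.8800
  sulphur-dioxide contribution → 0.953 μm/a
  chloride contribution → 1.583 μm/a
  total first-year rate 2.536 μm/a
Ordering by μm/a: carbon steel (46.8) > copper (2.54) > zinc (2.16)

["carbon steel", "copper", "zinc"]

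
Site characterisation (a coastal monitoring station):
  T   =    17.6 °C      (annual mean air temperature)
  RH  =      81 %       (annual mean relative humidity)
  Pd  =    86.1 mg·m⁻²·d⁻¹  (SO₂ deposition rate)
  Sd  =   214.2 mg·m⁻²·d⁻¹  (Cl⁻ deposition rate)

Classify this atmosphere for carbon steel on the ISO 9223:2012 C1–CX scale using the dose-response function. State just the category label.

carbon steel: T>10 °C ⇒ hinge -0.054·(17.6−10) = -0.4104
  sulphur-dioxide contribution → 60.19 μm/a
  chloride contribution → 83.24 μm/a
  ⇒ r_corr(carbon steel) = 143.4 μm/a
143 μm/a falls in (80, 200] for carbon steel → category C5

C5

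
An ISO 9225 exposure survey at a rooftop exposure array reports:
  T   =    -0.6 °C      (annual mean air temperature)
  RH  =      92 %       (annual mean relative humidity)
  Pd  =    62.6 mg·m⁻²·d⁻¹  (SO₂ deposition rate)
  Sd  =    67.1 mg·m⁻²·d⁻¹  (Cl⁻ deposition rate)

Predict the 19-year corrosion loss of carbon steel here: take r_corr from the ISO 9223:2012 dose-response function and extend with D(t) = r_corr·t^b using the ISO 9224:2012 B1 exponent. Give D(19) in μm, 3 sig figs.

carbon steel: temperature factor f = +0.150·(-10.6) = -1.5900
  SO₂ term: 1.77·62.6^0.52·exp(0.02·92-1.5900) = 19.53
  Sd branch = 0.102·Sd^0.62·e^(0.033·RH+0.04·T) = 28.14 μm/a
  r_corr = 19.53 + 28.14 = 47.67 μm/a
Power-law: D(19) = r_corr · 19^0.523
  D(19) = 47.67 × 19^0.523 = 47.67 × 4.664 = 222.3 μm

D(19) = 222 μm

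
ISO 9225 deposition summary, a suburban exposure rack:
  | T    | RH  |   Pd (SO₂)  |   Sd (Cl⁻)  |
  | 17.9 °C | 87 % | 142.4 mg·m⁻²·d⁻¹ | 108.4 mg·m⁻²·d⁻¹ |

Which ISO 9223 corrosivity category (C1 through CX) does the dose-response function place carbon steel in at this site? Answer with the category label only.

C5

carbon steel: T>10 °C ⇒ hinge -0.054·(17.9−10) = -0.4266
  Pd branch = 1.77·Pd^0.52·e^(0.02·RH+f) = 86.74 μm/a
  Sd branch = 0.102·Sd^0.62·e^(0.033·RH+0.04·T) = 67.32 μm/a
  r_corr = 86.74 + 67.32 = 154.1 μm/a
Category bounds: 80…200 μm/a bracket r_corr ⇒ C5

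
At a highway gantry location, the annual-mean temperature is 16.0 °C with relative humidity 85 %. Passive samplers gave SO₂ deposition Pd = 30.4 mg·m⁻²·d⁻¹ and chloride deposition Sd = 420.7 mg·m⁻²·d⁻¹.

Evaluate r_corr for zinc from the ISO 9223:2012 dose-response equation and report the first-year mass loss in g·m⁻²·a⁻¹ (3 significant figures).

zinc: T>10 °C ⇒ hinge -0.071·(16.0−10) = -0.4260
  sulphur-dioxide contribution → 1.889 μm/a
  chloride contribution → 4.214 μm/a
  ⇒ r_corr(zinc) = 6.102 μm/a
Convert to mass loss: 6.102 μm/a × 7.14 g/cm³ = 43.57 g·m⁻²·a⁻¹

r_corr = 43.6 g·m⁻²·a⁻¹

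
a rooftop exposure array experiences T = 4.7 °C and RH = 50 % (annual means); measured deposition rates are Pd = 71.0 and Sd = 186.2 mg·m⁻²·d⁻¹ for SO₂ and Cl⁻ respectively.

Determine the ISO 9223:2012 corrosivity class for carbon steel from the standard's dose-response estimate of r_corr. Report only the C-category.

carbon steel: T≤10 °C ⇒ hinge +0.150·(4.7−10) = -0.7950
  sulphur-dioxide contribution → 19.94 μm/a
  chloride contribution → 16.38 μm/a
  ⇒ r_corr(carbon steel) = 36.31 μm/a
36.3 μm/a falls in (25, 50] for carbon steel → category C3

C3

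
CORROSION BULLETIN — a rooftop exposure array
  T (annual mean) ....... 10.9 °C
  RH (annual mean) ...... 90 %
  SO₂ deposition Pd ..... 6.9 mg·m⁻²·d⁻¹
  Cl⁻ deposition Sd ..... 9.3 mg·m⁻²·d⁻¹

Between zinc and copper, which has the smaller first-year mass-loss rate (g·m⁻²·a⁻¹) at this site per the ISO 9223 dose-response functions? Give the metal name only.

zinc

zinc: T>10 °C ⇒ hinge -0.071·(10.9−10) = -0.0639
  sulphur-dioxide contribution → 1.778 μm/a
  chloride contribution → 0.3237 μm/a
  total first-year rate 2.102 μm/a
  mass loss = 2.102 μm/a × 7.14 g/cm³ = 15.01 g·m⁻²·a⁻¹
copper: temperature factor f = -0.080·(0.9) = -0.0720
  sulphur-dioxide contribution → 1.649 μm/a
  chloride contribution → 0.8152 μm/a
  ⇒ r_corr(copper) = 2.464 μm/a
  mass loss = 2.464 μm/a × 8.96 g/cm³ = 22.08 g·m⁻²·a⁻¹
Ordering by g·m⁻²·a⁻¹: copper (22.1) > zinc (15)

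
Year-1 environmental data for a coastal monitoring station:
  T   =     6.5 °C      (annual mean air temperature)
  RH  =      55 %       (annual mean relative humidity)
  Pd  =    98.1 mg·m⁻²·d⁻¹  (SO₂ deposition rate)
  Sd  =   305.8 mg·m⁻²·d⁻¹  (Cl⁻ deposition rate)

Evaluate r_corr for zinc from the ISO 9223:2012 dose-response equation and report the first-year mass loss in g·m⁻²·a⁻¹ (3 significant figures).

r_corr = 16.4 g·m⁻²·a⁻¹

zinc: temperature factor f = +0.038·(-3.5) = -0.1330
  SO₂ term: 0.0129·98.1^0.44·exp(0.046·55-0.1330) = 1.066
  Cl⁻ term: 0.0175·305.8^0.57·exp(0.008·55+0.085·6.5) = 1.232
  r_corr = 1.066 + 1.232 = 2.299 μm/a
Convert to mass loss: 2.299 μm/a × 7.14 g/cm³ = 16.41 g·m⁻²·a⁻¹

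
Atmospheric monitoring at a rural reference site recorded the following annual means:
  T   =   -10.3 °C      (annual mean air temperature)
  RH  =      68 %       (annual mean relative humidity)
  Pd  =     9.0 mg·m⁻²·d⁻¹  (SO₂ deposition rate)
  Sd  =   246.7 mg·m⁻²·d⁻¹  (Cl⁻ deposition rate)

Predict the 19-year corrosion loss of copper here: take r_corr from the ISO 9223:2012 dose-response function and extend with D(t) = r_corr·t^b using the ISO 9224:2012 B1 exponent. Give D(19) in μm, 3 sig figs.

copper: T≤10 °C ⇒ hinge +0.126·(-10.3−10) = -2.5578
  SO₂ term: 0.0053·9.0^0.26·exp(0.059·68-2.5578) = 0.04017
  Sd branch = 0.01025·Sd^0.27·e^(0.036·RH+0.049·T) = 0.3166 μm/a
  r_corr = 0.04017 + 0.3166 = 0.3568 μm/a
Power-law: D(19) = r_corr · 19^0.667
  D(19) = 0.3568 × 19^0.667 = 0.3568 × 7.127 = 2.543 μm

D(19) = 2.54 μm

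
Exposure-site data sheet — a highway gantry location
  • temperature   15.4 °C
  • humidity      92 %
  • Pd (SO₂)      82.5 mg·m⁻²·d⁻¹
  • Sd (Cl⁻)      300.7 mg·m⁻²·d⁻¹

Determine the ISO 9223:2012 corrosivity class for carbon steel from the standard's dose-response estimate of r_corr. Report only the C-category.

carbon steel: T>10 °C ⇒ hinge -0.054·(15.4−10) = -0.2916
  SO₂ term: 1.77·82.5^0.52·exp(0.02·92-0.2916) = 82.6
  Sd branch = 0.102·Sd^0.62·e^(0.033·RH+0.04·T) = 135.2 μm/a
  r_corr = 82.6 + 135.2 = 217.8 μm/a
Category bounds: 200…700 μm/a bracket r_corr ⇒ CX

CX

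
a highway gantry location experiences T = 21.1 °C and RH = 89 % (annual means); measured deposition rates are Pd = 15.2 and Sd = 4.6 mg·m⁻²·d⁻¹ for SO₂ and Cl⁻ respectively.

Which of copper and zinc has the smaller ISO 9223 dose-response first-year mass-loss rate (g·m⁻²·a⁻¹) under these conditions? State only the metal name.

copper: T>10 °C ⇒ hinge -0.080·(21.1−10) = -0.8880
  sulphur-dioxide contribution → 0.8441 μm/a
  chloride contribution → 1.072 μm/a
  ⇒ r_corr(copper) = 1.916 μm/a
  mass loss = 1.916 μm/a × 8.96 g/cm³ = 17.17 g·m⁻²·a⁻¹
zinc: f(T) = -0.071·(T−10) [T>10 °C] = -0.7881
  sulphur-dioxide contribution → 1.165 μm/a
  chloride contribution → 0.5116 μm/a
  ⇒ r_corr(zinc) = 1.677 μm/a
  mass loss = 1.677 μm/a × 7.14 g/cm³ = 11.97 g·m⁻²·a⁻¹
Ordering by g·m⁻²·a⁻¹: copper (17.2) > zinc (12)

zinc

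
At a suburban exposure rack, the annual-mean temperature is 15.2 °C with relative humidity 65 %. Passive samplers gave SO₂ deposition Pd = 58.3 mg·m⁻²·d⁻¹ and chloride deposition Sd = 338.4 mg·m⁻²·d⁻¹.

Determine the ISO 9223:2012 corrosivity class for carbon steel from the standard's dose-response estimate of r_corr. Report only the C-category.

C5

carbon steel: temperature factor f = -0.054·(5.2) = -0.2808
  sulphur-dioxide contribution → 40.62 μm/a
  chloride contribution → 59.22 μm/a
  ⇒ r_corr(carbon steel) = 99.84 μm/a
99.8 μm/a falls in (80, 200] for carbon steel → category C5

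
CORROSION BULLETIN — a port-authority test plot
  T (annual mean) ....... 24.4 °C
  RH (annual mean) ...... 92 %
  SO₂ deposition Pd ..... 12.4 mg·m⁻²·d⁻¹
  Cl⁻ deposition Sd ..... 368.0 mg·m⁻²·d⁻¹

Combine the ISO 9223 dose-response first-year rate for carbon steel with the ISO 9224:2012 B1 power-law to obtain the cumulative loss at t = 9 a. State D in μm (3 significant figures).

D(9) = 753 μm

carbon steel: T>10 °C ⇒ hinge -0.054·(24.4−10) = -0.7776
  Pd branch = 1.77·Pd^0.52·e^(0.02·RH+f) = 18.96 μm/a
  Sd branch = 0.102·Sd^0.62·e^(0.033·RH+0.04·T) = 219.7 μm/a
  r_corr = 18.96 + 219.7 = 238.7 μm/a
Power-law: D(9) = r_corr · 9^0.523
  D(9) = 238.7 × 9^0.523 = 238.7 × 3.156 = 753.1 μm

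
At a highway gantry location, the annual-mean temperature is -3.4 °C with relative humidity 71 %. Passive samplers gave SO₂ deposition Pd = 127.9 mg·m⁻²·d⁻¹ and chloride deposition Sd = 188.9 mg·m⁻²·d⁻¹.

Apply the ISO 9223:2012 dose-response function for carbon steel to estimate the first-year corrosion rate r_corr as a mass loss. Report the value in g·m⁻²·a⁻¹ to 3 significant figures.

r_corr = 284 g·m⁻²·a⁻¹

carbon steel: T≤10 °C ⇒ hinge +0.150·(-3.4−10) = -2.0100
  SO₂ term: 1.77·127.9^0.52·exp(0.02·71-2.0100) = 12.23
  Sd branch = 0.102·Sd^0.62·e^(0.033·RH+0.04·T) = 23.9 μm/a
  r_corr = 12.23 + 23.9 = 36.12 μm/a
Convert to mass loss: 36.12 μm/a × 7.85 g/cm³ = 283.6 g·m⁻²·a⁻¹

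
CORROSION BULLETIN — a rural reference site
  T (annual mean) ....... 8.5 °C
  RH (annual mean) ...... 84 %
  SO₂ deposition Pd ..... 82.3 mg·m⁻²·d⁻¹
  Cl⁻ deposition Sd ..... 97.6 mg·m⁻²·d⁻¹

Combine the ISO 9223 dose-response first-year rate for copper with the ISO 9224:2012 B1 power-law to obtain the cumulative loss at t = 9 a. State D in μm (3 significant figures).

D(9) = 13.3 μm

copper: temperature factor f = +0.126·(-1.5) = -0.1890
  Pd branch = 0.0053·Pd^0.26·e^(0.059·RH+f) = 1.961 μm/a
  Sd branch = 0.01025·Sd^0.27·e^(0.036·RH+0.049·T) = 1.102 μm/a
  r_corr = 1.961 + 1.102 = 3.063 μm/a
Power-law: D(9) = r_corr · 9^0.667
  D(9) = 3.063 × 9^0.667 = 3.063 × 4.33 = 13.26 μm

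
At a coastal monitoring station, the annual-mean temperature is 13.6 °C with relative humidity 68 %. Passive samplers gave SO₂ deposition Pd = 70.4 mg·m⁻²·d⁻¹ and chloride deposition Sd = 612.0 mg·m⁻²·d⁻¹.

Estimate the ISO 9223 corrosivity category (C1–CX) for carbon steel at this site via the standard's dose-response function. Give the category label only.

carbon steel: temperature factor f = -0.054·(3.6) = -0.1944
  sulphur-dioxide contribution → 51.87 μm/a
  chloride contribution → 88.55 μm/a
  total first-year rate 140.4 μm/a
Category bounds: 80…200 μm/a bracket r_corr ⇒ C5

C5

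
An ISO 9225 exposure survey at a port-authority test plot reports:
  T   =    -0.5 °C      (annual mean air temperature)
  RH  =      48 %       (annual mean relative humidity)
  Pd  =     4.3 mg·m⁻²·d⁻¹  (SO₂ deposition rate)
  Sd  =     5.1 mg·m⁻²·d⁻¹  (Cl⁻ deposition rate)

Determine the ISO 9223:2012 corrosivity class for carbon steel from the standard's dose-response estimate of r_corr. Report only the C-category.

C2

carbon steel: temperature factor f = +0.150·(-10.5) = -1.5750
  SO₂ term: 1.77·4.3^0.52·exp(0.02·48-1.5750) = 2.043
  Cl⁻ term: 0.102·5.1^0.62·exp(0.033·48+0.04·-0.5) = 1.338
  r_corr = 2.043 + 1.338 = 3.381 μm/a
Category bounds: 1.3…25 μm/a bracket r_corr ⇒ C2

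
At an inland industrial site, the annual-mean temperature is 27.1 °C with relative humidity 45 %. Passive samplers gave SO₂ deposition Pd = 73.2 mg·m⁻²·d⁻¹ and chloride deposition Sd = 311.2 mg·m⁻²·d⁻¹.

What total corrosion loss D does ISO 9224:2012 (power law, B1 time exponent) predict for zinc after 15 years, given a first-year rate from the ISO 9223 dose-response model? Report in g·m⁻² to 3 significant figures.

zinc: temperature factor f = -0.071·(17.1) = -1.2141
  SO₂ term: 0.0129·73.2^0.44·exp(0.046·45-1.2141) = 0.2008
  Sd branch = 0.0175·Sd^0.57·e^(0.008·RH+0.085·T) = 6.619 μm/a
  sum: 0.2008 + 6.619 → r_corr = 6.82 μm/a
ISO 9224: D(t) = r_corr · t^b with b = 0.813 (zinc, B1)
  D(15) = 6.82 × 15^0.813 = 6.82 × 9.04 = 61.65 μm
  Mass loss = 61.65 μm × 7.14 g/cm³ = 440.2 g·m⁻²

D(15) = 440 g·m⁻²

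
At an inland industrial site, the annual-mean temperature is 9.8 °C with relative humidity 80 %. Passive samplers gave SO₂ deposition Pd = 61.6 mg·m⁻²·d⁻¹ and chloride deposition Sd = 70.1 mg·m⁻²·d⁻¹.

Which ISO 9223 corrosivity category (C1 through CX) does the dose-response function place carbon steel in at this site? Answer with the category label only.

carbon steel: f(T) = +0.150·(T−10) [T≤10 °C] = -0.0300
  Pd branch = 1.77·Pd^0.52·e^(0.02·RH+f) = 72.51 μm/a
  Cl⁻ term: 0.102·70.1^0.62·exp(0.033·80+0.04·9.8) = 29.49
  sum: 72.51 + 29.49 → r_corr = 102 μm/a
102 μm/a falls in (80, 200] for carbon steel → category C5

C5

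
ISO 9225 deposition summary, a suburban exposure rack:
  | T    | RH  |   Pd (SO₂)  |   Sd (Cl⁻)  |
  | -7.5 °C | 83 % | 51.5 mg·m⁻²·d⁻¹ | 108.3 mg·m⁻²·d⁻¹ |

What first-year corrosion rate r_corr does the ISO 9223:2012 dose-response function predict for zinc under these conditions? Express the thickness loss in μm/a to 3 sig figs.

zinc: temperature factor f = +0.038·(-17.5) = -0.6650
  sulphur-dioxide contribution → 1.71 μm/a
  chloride contribution → 0.2596 μm/a
  ⇒ r_corr(zinc) = 1.97 μm/a

r_corr = 1.97 μm/a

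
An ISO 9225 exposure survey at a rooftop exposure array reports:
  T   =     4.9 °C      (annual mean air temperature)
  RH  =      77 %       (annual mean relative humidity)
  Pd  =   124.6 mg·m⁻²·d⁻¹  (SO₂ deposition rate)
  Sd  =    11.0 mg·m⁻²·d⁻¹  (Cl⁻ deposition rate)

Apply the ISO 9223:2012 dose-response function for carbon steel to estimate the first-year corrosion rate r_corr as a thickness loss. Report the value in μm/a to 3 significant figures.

carbon steel: temperature factor f = +0.150·(-5.1) = -0.7650
  SO₂ term: 1.77·124.6^0.52·exp(0.02·77-0.7650) = 47.23
  Cl⁻ term: 0.102·11.0^0.62·exp(0.033·77+0.04·4.9) = 6.965
  sum: 47.23 + 6.965 → r_corr = 54.2 μm/a

r_corr = 54.2 μm/a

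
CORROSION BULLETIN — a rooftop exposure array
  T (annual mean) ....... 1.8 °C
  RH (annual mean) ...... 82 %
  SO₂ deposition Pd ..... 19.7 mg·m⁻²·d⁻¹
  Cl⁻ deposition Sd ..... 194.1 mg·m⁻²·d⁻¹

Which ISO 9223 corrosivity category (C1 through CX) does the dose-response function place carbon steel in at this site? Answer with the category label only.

C4

carbon steel: temperature factor f = +0.150·(-8.2) = -1.2300
  sulphur-dioxide contribution → 12.56 μm/a
  chloride contribution → 43.02 μm/a
  ⇒ r_corr(carbon steel) = 55.58 μm/a
Category bounds: 50…80 μm/a bracket r_corr ⇒ C4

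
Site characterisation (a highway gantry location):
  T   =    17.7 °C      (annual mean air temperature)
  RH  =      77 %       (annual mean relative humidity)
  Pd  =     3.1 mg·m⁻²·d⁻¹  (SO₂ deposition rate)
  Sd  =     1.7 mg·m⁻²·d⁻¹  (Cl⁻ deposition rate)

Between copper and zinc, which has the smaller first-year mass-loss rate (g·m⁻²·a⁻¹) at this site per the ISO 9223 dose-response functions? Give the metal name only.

zinc

copper: T>10 °C ⇒ hinge -0.080·(17.7−10) = -0.6160
  Pd branch = 0.0053·Pd^0.26·e^(0.059·RH+f) = 0.361 μm/a
  Sd branch = 0.01025·Sd^0.27·e^(0.036·RH+0.049·T) = 0.4503 μm/a
  r_corr = 0.361 + 0.4503 = 0.8113 μm/a
  mass loss = 0.8113 μm/a × 8.96 g/cm³ = 7.269 g·m⁻²·a⁻¹
zinc: f(T) = -0.071·(T−10) [T>10 °C] = -0.5467
  Pd branch = 0.0129·Pd^0.44·e^(0.046·RH+f) = 0.4243 μm/a
  Cl⁻ term: 0.0175·1.7^0.57·exp(0.008·77+0.085·17.7) = 0.1974
  sum: 0.4243 + 0.1974 → r_corr = 0.6216 μm/a
  mass loss = 0.6216 μm/a × 7.14 g/cm³ = 4.439 g·m⁻²·a⁻¹
Ordering by g·m⁻²·a⁻¹: copper (7.27) > zinc (4.44)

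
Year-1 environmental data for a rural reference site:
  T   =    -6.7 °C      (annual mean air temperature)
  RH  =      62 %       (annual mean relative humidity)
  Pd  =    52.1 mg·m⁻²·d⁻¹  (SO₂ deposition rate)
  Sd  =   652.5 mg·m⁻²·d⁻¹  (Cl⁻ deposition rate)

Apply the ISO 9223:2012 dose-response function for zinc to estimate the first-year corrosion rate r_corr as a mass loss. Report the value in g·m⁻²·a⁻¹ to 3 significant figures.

zinc: temperature factor f = +0.038·(-16.7) = -0.6346
  sulphur-dioxide contribution → 0.6745 μm/a
  chloride contribution → 0.6538 μm/a
  total first-year rate 1.328 μm/a
Convert to mass loss: 1.328 μm/a × 7.14 g/cm³ = 9.484 g·m⁻²·a⁻¹

r_corr = 9.48 g·m⁻²·a⁻¹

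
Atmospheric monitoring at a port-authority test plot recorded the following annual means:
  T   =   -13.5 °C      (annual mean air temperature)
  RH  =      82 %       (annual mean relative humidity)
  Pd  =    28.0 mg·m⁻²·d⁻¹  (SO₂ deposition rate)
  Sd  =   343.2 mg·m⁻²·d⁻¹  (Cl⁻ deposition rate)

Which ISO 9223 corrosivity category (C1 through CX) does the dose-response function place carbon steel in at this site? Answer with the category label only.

C3

carbon steel: T≤10 °C ⇒ hinge +0.150·(-13.5−10) = -3.5250
  Pd branch = 1.77·Pd^0.52·e^(0.02·RH+f) = 1.52 μm/a
  Sd branch = 0.102·Sd^0.62·e^(0.033·RH+0.04·T) = 33.21 μm/a
  sum: 1.52 + 33.21 → r_corr = 34.73 μm/a
34.7 μm/a falls in (25, 50] for carbon steel → category C3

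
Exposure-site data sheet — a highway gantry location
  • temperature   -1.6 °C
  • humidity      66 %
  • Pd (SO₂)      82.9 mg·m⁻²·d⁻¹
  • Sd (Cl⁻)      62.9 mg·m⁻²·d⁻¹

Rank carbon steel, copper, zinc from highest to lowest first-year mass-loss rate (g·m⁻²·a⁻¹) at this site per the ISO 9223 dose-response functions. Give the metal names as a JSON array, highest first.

carbon steel: temperature factor f = +0.150·(-11.6) = -1.7400
  sulphur-dioxide contribution → 11.57 μm/a
  chloride contribution → 11.01 μm/a
  total first-year rate 22.58 μm/a
  mass loss = 22.58 μm/a × 7.85 g/cm³ = 177.2 g·m⁻²·a⁻¹
copper: f(T) = +0.126·(T−10) [T≤10 °C] = -1.4616
  sulphur-dioxide contribution → 0.1903 μm/a
  chloride contribution → 0.312 μm/a
  ⇒ r_corr(copper) = 0.5023 μm/a
  mass loss = 0.5023 μm/a × 8.96 g/cm³ = 4.501 g·m⁻²·a⁻¹
zinc: T≤10 °C ⇒ hinge +0.038·(-1.6−10) = -0.4408
  sulphur-dioxide contribution → 1.207 μm/a
  chloride contribution → 0.2745 μm/a
  ⇒ r_corr(zinc) = 1.482 μm/a
  mass loss = 1.482 μm/a × 7.14 g/cm³ = 10.58 g·m⁻²·a⁻¹
Ordering by g·m⁻²·a⁻¹: carbon steel (177) > zinc (10.6) > copper (4.5)

["carbon steel", "zinc", "copper"]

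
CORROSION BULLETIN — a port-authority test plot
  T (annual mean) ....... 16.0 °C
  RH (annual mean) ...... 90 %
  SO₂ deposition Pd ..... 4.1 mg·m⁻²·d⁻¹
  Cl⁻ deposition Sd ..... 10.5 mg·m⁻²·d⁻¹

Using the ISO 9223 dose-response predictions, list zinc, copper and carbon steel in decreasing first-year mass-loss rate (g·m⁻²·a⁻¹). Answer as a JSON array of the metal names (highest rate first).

["carbon steel", "copper", "zinc"]

zinc: temperature factor f = -0.071·(6.0) = -0.4260
  sulphur-dioxide contribution → 0.9844 μm/a
  chloride contribution → 0.5351 μm/a
  total first-year rate 1.52 μm/a
  mass loss = 1.52 μm/a × 7.14 g/cm³ = 10.85 g·m⁻²·a⁻¹
copper: f(T) = -0.080·(T−10) [T>10 °C] = -0.4800
  sulphur-dioxide contribution → 0.9577 μm/a
  chloride contribution → 1.082 μm/a
  ⇒ r_corr(copper) = 2.039 μm/a
  mass loss = 2.039 μm/a × 8.96 g/cm³ = 18.27 g·m⁻²·a⁻¹
carbon steel: T>10 °C ⇒ hinge -0.054·(16.0−10) = -0.3240
  sulphur-dioxide contribution → 16.13 μm/a
  chloride contribution → 16.2 μm/a
  ⇒ r_corr(carbon steel) = 32.33 μm/a
  mass loss = 32.33 μm/a × 7.85 g/cm³ = 253.8 g·m⁻²·a⁻¹
Ordering by g·m⁻²·a⁻¹: carbon steel (254) > copper (18.3) > zinc (10.8)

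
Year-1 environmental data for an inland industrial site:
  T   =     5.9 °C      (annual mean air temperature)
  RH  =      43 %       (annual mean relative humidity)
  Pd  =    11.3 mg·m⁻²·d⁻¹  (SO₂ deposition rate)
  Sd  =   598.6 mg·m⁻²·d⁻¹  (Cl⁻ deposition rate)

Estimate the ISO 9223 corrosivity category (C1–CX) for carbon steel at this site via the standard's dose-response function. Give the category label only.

C3

carbon steel: temperature factor f = +0.150·(-4.1) = -0.6150
  SO₂ term: 1.77·11.3^0.52·exp(0.02·43-0.6150) = 7.98
  Cl⁻ term: 0.102·598.6^0.62·exp(0.033·43+0.04·5.9) = 28.13
  sum: 7.98 + 28.13 → r_corr = 36.11 μm/a
ISO 9223 Table 2 (carbon steel): 25 < 36.1 ≤ 50 μm/a ⇒ C3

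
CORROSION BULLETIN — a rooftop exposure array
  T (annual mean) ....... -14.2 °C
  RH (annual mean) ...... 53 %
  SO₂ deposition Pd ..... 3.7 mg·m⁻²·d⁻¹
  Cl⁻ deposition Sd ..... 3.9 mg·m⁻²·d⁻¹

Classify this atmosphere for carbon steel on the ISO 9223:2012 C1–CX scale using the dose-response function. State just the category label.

carbon steel: temperature factor f = +0.150·(-24.2) = -3.6300
  Pd branch = 1.77·Pd^0.52·e^(0.02·RH+f) = 0.2675 μm/a
  Sd branch = 0.102·Sd^0.62·e^(0.033·RH+0.04·T) = 0.7726 μm/a
  r_corr = 0.2675 + 0.7726 = 1.04 μm/a
1.04 μm/a falls in (0, 1.3] for carbon steel → category C1

C1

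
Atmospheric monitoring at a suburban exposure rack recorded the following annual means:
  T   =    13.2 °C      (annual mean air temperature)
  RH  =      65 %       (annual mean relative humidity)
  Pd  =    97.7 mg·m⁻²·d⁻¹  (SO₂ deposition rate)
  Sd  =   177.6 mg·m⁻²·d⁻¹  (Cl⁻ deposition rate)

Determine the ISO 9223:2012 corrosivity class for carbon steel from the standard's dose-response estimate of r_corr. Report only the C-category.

C5

carbon steel: f(T) = -0.054·(T−10) [T>10 °C] = -0.1728
  SO₂ term: 1.77·97.7^0.52·exp(0.02·65-0.1728) = 59.19
  Sd branch = 0.102·Sd^0.62·e^(0.033·RH+0.04·T) = 36.65 μm/a
  r_corr = 59.19 + 36.65 = 95.85 μm/a
95.8 μm/a falls in (80, 200] for carbon steel → category C5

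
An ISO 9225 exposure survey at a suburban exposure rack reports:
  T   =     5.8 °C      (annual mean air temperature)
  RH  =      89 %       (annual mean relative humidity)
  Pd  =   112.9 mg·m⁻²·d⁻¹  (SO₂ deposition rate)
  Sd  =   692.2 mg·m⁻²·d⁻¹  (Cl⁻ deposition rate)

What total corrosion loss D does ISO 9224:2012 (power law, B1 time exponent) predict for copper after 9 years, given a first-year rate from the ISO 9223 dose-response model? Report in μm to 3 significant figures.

D(9) = 17.3 μm

copper: T≤10 °C ⇒ hinge +0.126·(5.8−10) = -0.5292
  sulphur-dioxide contribution → 2.035 μm/a
  chloride contribution → 1.961 μm/a
  ⇒ r_corr(copper) = 3.996 μm/a
Power-law: D(9) = r_corr · 9^0.667
  D(9) = 3.996 × 9^0.667 = 3.996 × 4.33 = 17.3 μm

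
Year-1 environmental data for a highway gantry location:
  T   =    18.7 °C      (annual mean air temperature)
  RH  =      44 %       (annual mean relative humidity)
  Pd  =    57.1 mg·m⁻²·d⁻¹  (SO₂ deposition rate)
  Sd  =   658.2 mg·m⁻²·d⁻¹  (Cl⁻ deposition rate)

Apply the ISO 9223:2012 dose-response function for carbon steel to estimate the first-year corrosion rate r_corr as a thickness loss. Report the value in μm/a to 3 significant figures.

carbon steel: temperature factor f = -0.054·(8.7) = -0.4698
  SO₂ term: 1.77·57.1^0.52·exp(0.02·44-0.4698) = 21.86
  Cl⁻ term: 0.102·658.2^0.62·exp(0.033·44+0.04·18.7) = 51.46
  r_corr = 21.86 + 51.46 = 73.31 μm/a

r_corr = 73.3 μm/a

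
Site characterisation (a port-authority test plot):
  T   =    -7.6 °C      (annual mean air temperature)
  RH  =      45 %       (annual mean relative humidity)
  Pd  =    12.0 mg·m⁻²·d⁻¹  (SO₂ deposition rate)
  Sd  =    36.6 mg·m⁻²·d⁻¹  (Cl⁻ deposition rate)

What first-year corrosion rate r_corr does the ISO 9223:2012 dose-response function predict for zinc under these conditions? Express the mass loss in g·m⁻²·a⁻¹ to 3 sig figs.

r_corr = 1.85 g·m⁻²·a⁻¹

zinc: T≤10 °C ⇒ hinge +0.038·(-7.6−10) = -0.6688
  SO₂ term: 0.0129·12.0^0.44·exp(0.046·45-0.6688) = 0.1563
  Sd branch = 0.0175·Sd^0.57·e^(0.008·RH+0.085·T) = 0.1023 μm/a
  r_corr = 0.1563 + 0.1023 = 0.2586 μm/a
Convert to mass loss: 0.2586 μm/a × 7.14 g/cm³ = 1.847 g·m⁻²·a⁻¹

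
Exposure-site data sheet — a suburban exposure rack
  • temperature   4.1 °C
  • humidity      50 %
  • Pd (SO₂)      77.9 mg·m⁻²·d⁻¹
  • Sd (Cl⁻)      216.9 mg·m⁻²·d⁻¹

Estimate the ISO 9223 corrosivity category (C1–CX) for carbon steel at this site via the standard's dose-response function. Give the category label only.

carbon steel: f(T) = +0.150·(T−10) [T≤10 °C] = -0.8850
  sulphur-dioxide contribution → 19.12 μm/a
  chloride contribution → 17.57 μm/a
  total first-year rate 36.7 μm/a
Category bounds: 25…50 μm/a bracket r_corr ⇒ C3

C3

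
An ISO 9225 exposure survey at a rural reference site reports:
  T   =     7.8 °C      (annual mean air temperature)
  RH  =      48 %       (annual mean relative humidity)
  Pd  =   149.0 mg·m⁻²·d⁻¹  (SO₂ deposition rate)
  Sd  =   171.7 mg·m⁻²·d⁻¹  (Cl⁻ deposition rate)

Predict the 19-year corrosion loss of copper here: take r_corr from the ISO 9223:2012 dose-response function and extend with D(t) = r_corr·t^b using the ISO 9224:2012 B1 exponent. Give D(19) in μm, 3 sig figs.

D(19) = 4.20 μm

copper: temperature factor f = +0.126·(-2.2) = -0.2772
  sulphur-dioxide contribution → 0.2505 μm/a
  chloride contribution → 0.3393 μm/a
  total first-year rate 0.5898 μm/a
ISO 9224: D(t) = r_corr · t^b with b = 0.667 (copper, B1)
  D(19) = 0.5898 × 19^0.667 = 0.5898 × 7.127 = 4.204 μm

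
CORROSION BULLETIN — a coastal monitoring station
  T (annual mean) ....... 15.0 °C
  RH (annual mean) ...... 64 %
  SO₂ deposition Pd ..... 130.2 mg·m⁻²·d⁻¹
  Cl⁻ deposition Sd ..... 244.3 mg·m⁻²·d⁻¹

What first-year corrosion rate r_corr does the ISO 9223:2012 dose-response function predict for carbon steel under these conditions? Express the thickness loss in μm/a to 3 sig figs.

r_corr = 108 μm/a

carbon steel: temperature factor f = -0.054·(5.0) = -0.2700
  sulphur-dioxide contribution → 61.12 μm/a
  chloride contribution → 46.44 μm/a
  ⇒ r_corr(carbon steel) = 107.6 μm/a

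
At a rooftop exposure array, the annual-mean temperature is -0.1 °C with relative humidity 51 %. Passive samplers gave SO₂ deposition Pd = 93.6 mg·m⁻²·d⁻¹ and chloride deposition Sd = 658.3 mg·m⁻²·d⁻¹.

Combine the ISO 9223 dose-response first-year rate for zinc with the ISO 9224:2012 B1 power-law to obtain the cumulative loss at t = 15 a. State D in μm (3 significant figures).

D(15) = 15.6 μm

zinc: T≤10 °C ⇒ hinge +0.038·(-0.1−10) = -0.3838
  sulphur-dioxide contribution → 0.6763 μm/a
  chloride contribution → 1.054 μm/a
  ⇒ r_corr(zinc) = 1.731 μm/a
ISO 9224: D(t) = r_corr · t^b with b = 0.813 (zinc, B1)
  D(15) = 1.731 × 15^0.813 = 1.731 × 9.04 = 15.65 μm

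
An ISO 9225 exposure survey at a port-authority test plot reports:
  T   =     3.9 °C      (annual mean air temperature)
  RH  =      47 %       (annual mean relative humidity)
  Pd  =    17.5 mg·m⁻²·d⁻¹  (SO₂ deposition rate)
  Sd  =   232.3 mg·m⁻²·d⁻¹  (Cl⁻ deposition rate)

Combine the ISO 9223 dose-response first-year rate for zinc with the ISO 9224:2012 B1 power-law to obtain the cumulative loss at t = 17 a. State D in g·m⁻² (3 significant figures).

D(17) = 79.0 g·m⁻²

zinc: temperature factor f = +0.038·(-6.1) = -0.2318
  Pd branch = 0.0129·Pd^0.44·e^(0.046·RH+f) = 0.3132 μm/a
  Cl⁻ term: 0.0175·232.3^0.57·exp(0.008·47+0.085·3.9) = 0.7924
  sum: 0.3132 + 0.7924 → r_corr = 1.106 μm/a
Long-term exponent b (ISO 9224 Table 2, B1) = 0.813
  D(17) = 1.106 × 17^0.813 = 1.106 × 10.01 = 11.06 μm
  Mass loss = 11.06 μm × 7.14 g/cm³ = 79 g·m⁻²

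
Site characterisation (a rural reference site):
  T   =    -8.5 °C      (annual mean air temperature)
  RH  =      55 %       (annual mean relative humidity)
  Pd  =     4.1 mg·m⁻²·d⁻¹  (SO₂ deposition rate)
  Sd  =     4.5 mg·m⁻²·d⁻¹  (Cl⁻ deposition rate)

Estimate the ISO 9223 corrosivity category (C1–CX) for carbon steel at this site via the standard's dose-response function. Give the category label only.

carbon steel: T≤10 °C ⇒ hinge +0.150·(-8.5−10) = -2.7750
  Pd branch = 1.77·Pd^0.52·e^(0.02·RH+f) = 0.6905 μm/a
  Cl⁻ term: 0.102·4.5^0.62·exp(0.033·55+0.04·-8.5) = 1.133
  r_corr = 0.6905 + 1.133 = 1.823 μm/a
1.82 μm/a falls in (1.3, 25] for carbon steel → category C2

C2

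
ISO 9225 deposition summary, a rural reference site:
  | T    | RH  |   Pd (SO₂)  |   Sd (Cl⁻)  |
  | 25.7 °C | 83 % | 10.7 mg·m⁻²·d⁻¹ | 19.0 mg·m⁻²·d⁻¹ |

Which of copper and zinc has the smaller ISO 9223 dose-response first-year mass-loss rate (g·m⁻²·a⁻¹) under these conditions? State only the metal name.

copper: T>10 °C ⇒ hinge -0.080·(25.7−10) = -1.2560
  Pd branch = 0.0053·Pd^0.26·e^(0.059·RH+f) = 0.3743 μm/a
  Cl⁻ term: 0.01025·19.0^0.27·exp(0.036·83+0.049·25.7) = 1.587
  sum: 0.3743 + 1.587 → r_corr = 1.961 μm/a
  mass loss = 1.961 μm/a × 8.96 g/cm³ = 17.57 g·m⁻²·a⁻¹
zinc: f(T) = -0.071·(T−10) [T>10 °C] = -1.1147
  SO₂ term: 0.0129·10.7^0.44·exp(0.046·83-1.1147) = 0.5464
  Cl⁻ term: 0.0175·19.0^0.57·exp(0.008·83+0.085·25.7) = 1.618
  sum: 0.5464 + 1.618 → r_corr = 2.165 μm/a
  mass loss = 2.165 μm/a × 7.14 g/cm³ = 15.46 g·m⁻²·a⁻¹
Ordering by g·m⁻²·a⁻¹: copper (17.6) > zinc (15.5)

zinc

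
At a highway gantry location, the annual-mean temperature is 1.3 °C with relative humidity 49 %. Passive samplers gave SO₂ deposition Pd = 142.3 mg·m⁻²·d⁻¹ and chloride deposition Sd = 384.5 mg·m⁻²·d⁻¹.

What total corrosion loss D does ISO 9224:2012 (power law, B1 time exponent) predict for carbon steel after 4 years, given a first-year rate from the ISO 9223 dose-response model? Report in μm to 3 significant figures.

D(4) = 79.5 μm

carbon steel: T≤10 °C ⇒ hinge +0.150·(1.3−10) = -1.3050
  Pd branch = 1.77·Pd^0.52·e^(0.02·RH+f) = 16.85 μm/a
  Sd branch = 0.102·Sd^0.62·e^(0.033·RH+0.04·T) = 21.68 μm/a
  sum: 16.85 + 21.68 → r_corr = 38.53 μm/a
Power-law: D(4) = r_corr · 4^0.523
  D(4) = 38.53 × 4^0.523 = 38.53 × 2.065 = 79.55 μm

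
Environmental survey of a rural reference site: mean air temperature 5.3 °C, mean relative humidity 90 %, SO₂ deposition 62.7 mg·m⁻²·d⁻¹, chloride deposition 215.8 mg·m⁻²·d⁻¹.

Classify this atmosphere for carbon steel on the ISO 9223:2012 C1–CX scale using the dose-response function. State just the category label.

C5

carbon steel: f(T) = +0.150·(T−10) [T≤10 °C] = -0.7050
  sulphur-dioxide contribution → 45.51 μm/a
  chloride contribution → 68.81 μm/a
  total first-year rate 114.3 μm/a
ISO 9223 Table 2 (carbon steel): 80 < 114 ≤ 200 μm/a ⇒ C5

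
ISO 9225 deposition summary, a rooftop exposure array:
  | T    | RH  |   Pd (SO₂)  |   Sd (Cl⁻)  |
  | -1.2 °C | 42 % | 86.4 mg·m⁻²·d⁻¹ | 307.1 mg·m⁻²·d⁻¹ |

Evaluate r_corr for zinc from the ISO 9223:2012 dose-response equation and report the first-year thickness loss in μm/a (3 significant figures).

r_corr = 0.993 μm/a

zinc: f(T) = +0.038·(T−10) [T≤10 °C] = -0.4256
  sulphur-dioxide contribution → 0.4139 μm/a
  chloride contribution → 0.5786 μm/a
  total first-year rate 0.9925 μm/a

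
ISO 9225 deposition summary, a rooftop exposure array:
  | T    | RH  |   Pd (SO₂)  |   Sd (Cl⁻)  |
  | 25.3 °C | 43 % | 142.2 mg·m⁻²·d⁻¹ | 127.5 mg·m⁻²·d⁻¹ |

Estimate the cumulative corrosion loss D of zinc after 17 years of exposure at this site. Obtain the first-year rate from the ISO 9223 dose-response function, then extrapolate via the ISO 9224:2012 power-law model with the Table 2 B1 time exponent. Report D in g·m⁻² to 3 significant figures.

D(17) = 260 g·m⁻²

zinc: T>10 °C ⇒ hinge -0.071·(25.3−10) = -1.0863
  SO₂ term: 0.0129·142.2^0.44·exp(0.046·43-1.0863) = 0.2787
  Sd branch = 0.0175·Sd^0.57·e^(0.008·RH+0.085·T) = 3.361 μm/a
  sum: 0.2787 + 3.361 → r_corr = 3.64 μm/a
ISO 9224: D(t) = r_corr · t^b with b = 0.813 (zinc, B1)
  D(17) = 3.64 × 17^0.813 = 3.64 × 10.01 = 36.43 μm
  Mass loss = 36.43 μm × 7.14 g/cm³ = 260.1 g·m⁻²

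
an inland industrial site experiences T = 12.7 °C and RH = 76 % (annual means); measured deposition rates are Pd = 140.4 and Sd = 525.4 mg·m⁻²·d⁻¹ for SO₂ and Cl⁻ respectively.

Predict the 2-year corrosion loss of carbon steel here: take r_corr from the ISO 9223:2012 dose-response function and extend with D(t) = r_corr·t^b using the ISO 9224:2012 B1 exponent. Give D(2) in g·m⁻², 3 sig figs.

carbon steel: T>10 °C ⇒ hinge -0.054·(12.7−10) = -0.1458
  Pd branch = 1.77·Pd^0.52·e^(0.02·RH+f) = 91.5 μm/a
  Sd branch = 0.102·Sd^0.62·e^(0.033·RH+0.04·T) = 101.2 μm/a
  r_corr = 91.5 + 101.2 = 192.7 μm/a
Long-term exponent b (ISO 9224 Table 2, B1) = 0.523
  D(2) = 192.7 × 2^0.523 = 192.7 × 1.437 = 276.9 μm
  Mass loss = 276.9 μm × 7.85 g/cm³ = 2174 g·m⁻²

D(2) = 2.17e+03 g·m⁻²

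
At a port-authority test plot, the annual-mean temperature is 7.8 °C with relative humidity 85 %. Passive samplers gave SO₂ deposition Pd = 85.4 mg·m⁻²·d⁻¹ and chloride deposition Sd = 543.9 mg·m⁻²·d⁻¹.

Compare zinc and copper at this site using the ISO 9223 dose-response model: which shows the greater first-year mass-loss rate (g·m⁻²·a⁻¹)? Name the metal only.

zinc

zinc: f(T) = +0.038·(T−10) [T≤10 °C] = -0.0836
  SO₂ term: 0.0129·85.4^0.44·exp(0.046·85-0.0836) = 4.19
  Cl⁻ term: 0.0175·543.9^0.57·exp(0.008·85+0.085·7.8) = 2.43
  r_corr = 4.19 + 2.43 = 6.62 μm/a
  mass loss = 6.62 μm/a × 7.14 g/cm³ = 47.26 g·m⁻²·a⁻¹
copper: temperature factor f = +0.126·(-2.2) = -0.2772
  Pd branch = 0.0053·Pd^0.26·e^(0.059·RH+f) = 1.923 μm/a
  Cl⁻ term: 0.01025·543.9^0.27·exp(0.036·85+0.049·7.8) = 1.755
  r_corr = 1.923 + 1.755 = 3.678 μm/a
  mass loss = 3.678 μm/a × 8.96 g/cm³ = 32.96 g·m⁻²·a⁻¹
Ordering by g·m⁻²·a⁻¹: zinc (47.3) > copper (33)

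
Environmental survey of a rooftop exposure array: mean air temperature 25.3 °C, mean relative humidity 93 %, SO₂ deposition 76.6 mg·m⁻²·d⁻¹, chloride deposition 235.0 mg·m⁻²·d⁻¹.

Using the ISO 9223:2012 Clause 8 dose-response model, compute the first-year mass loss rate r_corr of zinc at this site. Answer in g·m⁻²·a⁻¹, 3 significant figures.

zinc: f(T) = -0.071·(T−10) [T>10 °C] = -1.0863
  SO₂ term: 0.0129·76.6^0.44·exp(0.046·93-1.0863) = 2.117
  Sd branch = 0.0175·Sd^0.57·e^(0.008·RH+0.085·T) = 7.106 μm/a
  sum: 2.117 + 7.106 → r_corr = 9.223 μm/a
Convert to mass loss: 9.223 μm/a × 7.14 g/cm³ = 65.85 g·m⁻²·a⁻¹

r_corr = 65.9 g·m⁻²·a⁻¹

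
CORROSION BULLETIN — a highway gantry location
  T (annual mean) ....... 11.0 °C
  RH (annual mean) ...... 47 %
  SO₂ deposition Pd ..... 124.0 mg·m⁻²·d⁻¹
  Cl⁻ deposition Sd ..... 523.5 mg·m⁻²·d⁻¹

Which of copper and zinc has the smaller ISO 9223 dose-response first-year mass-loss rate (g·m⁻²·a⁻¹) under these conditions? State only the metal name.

copper: T>10 °C ⇒ hinge -0.080·(11.0−10) = -0.0800
  sulphur-dioxide contribution → 0.2742 μm/a
  chloride contribution → 0.5173 μm/a
  total first-year rate 0.7915 μm/a
  mass loss = 0.7915 μm/a × 8.96 g/cm³ = 7.092 g·m⁻²·a⁻¹
zinc: temperature factor f = -0.071·(1.0) = -0.0710
  sulphur-dioxide contribution → 0.8706 μm/a
  chloride contribution → 2.302 μm/a
  total first-year rate 3.173 μm/a
  mass loss = 3.173 μm/a × 7.14 g/cm³ = 22.66 g·m⁻²·a⁻¹
Ordering by g·m⁻²·a⁻¹: zinc (22.7) > copper (7.09)

copper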